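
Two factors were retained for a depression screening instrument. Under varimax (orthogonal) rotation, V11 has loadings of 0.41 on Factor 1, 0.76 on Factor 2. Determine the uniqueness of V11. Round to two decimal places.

h² = 0.41² + 0.76² = 0.1681 + 0.5776 = 0.7457
Uniqueness u² = 1 − h² = 1 − 0.7457 = 0.2543

0.25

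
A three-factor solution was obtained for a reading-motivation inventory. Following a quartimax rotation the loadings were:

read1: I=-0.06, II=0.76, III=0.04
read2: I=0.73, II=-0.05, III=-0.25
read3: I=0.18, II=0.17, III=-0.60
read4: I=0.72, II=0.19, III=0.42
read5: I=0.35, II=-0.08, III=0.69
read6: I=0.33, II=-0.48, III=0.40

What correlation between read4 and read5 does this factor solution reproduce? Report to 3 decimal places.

0.527

r̂ = Σ λ_i·λ_j across factors = (0.72)(0.35) + (0.19)(-0.08) + (0.42)(0.69)
  = +0.2520 -0.0152 +0.2898 = 0.5266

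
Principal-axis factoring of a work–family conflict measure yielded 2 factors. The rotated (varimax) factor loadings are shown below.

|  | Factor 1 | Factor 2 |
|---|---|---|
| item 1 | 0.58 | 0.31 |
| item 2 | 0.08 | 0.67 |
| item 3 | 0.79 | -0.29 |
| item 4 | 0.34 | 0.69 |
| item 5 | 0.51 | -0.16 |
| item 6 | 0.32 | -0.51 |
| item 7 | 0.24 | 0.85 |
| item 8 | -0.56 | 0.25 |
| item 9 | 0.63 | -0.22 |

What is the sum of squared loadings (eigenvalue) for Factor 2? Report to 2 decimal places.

2.22

SS loadings for Factor 2 = 0.31² + 0.67² + (-0.29)² + 0.69² + (-0.16)² + (-0.51)² + 0.85² + 0.25² + (-0.22)² = 0.0961 + 0.4489 + 0.0841 + 0.4761 + 0.0256 + 0.2601 + 0.7225 + 0.0625 + 0.0484 = 2.2243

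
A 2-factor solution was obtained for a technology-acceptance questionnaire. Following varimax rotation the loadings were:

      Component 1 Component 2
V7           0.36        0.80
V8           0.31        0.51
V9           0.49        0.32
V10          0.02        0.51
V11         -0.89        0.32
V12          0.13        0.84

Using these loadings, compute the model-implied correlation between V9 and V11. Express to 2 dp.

-0.33

r̂ = Σ λ_i·λ_j across factors = (0.49)(-0.89) + (0.32)(0.32)
  = -0.4361 +0.1024 = -0.3337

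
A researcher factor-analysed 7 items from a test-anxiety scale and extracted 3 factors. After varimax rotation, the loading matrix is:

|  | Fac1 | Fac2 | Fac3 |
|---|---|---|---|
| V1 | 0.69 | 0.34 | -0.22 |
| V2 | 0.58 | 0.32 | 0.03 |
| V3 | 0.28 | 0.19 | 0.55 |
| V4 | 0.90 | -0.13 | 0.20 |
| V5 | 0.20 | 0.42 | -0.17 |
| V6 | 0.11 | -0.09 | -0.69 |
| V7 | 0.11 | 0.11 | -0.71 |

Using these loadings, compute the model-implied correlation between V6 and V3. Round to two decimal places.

r̂ = Σ λ_i·λ_j across factors = (0.11)(0.28) + (-0.09)(0.19) + (-0.69)(0.55)
  = +0.0308 -0.0171 -0.3795 = -0.3658

-0.37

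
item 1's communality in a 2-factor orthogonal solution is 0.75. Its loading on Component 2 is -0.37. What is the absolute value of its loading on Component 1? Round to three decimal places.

0.783

Under orthogonal rotation h² = Σλ², so λ_Component 1² = h² − (0.1369) = 0.75 − 0.1369 = 0.6131.
|λ| = √0.6131 = 0.7830.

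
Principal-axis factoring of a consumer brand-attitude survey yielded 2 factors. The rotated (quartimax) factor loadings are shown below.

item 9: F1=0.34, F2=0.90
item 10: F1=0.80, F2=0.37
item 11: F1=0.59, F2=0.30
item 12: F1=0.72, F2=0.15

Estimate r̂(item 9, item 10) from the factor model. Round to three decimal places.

0.605

r̂ = Σ λ_i·λ_j across factors = (0.34)(0.80) + (0.90)(0.37)
  = +0.2720 +0.3330 = 0.6050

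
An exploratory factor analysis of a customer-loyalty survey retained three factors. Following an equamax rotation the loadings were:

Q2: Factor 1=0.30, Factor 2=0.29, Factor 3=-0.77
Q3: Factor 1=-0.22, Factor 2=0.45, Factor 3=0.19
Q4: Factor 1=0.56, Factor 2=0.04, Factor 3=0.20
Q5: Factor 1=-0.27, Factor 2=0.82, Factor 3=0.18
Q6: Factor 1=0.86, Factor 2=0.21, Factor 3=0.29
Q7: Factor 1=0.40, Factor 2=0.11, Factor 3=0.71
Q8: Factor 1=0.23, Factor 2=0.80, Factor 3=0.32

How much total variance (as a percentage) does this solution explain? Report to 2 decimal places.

Communalities: 0.7670, 0.2870, 0.3552, 0.7777, 0.8678, 0.6762, 0.7953; Σh² = 4.5262.
Total variance with 7 standardized items is 7, so the solution explains 4.5262/7 = 0.6466 = 64.66%.

64.66%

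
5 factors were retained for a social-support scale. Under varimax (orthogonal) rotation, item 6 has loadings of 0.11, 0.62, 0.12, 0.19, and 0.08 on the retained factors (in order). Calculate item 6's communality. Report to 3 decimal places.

0.453

h² = 0.11² + 0.62² + 0.12² + 0.19² + 0.08² = 0.0121 + 0.3844 + 0.0144 + 0.0361 + 0.0064 = 0.4534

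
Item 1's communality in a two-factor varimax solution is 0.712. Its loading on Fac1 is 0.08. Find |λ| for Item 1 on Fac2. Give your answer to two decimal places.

0.84

Under orthogonal rotation h² = Σλ², so λ_Fac2² = h² − (0.0064) = 0.712 − 0.0064 = 0.7056.
|λ| = √0.7056 = 0.8400.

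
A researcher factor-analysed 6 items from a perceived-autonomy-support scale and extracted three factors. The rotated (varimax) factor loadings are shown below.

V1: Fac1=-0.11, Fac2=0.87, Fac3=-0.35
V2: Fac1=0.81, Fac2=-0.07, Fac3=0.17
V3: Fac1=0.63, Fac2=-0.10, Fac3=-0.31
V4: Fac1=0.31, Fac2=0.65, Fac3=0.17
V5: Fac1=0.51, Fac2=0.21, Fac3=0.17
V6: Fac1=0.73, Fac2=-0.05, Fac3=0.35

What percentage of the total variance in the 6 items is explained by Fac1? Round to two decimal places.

32.57%

SS loadings for Fac1 = (-0.11)² + 0.81² + 0.63² + 0.31² + 0.51² + 0.73² = 1.9542
With 6 standardized items, total variance = 6. Proportion = 1.9542/6 = 0.3257 → 32.57%.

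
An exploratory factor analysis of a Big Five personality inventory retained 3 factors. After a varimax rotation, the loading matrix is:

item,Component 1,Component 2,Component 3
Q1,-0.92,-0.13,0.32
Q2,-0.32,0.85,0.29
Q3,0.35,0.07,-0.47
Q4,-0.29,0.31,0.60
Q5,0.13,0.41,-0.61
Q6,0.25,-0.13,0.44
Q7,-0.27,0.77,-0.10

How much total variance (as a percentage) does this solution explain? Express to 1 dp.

Communalities: 0.9657, 0.9090, 0.3483, 0.5402, 0.5571, 0.2730, 0.6758; Σh² = 4.2691.
Total variance with 7 standardized items is 7, so the solution explains 4.2691/7 = 0.6099 = 60.99%.

61.0%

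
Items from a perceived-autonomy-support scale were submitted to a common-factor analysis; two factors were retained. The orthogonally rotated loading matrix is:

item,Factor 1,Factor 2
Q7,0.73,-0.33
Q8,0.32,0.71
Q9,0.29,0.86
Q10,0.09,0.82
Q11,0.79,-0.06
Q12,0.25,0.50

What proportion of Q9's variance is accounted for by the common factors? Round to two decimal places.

h² = 0.29² + 0.86² = 0.0841 + 0.7396 = 0.8237

0.82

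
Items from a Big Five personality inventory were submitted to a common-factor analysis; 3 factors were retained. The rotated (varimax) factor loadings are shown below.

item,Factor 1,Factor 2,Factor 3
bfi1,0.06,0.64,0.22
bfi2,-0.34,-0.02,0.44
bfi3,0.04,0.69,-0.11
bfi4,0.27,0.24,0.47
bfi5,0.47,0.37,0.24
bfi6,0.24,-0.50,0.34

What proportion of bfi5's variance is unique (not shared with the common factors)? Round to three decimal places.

0.585

h² = 0.47² + 0.37² + 0.24² = 0.2209 + 0.1369 + 0.0576 = 0.4154
Uniqueness u² = 1 − h² = 1 − 0.4154 = 0.5846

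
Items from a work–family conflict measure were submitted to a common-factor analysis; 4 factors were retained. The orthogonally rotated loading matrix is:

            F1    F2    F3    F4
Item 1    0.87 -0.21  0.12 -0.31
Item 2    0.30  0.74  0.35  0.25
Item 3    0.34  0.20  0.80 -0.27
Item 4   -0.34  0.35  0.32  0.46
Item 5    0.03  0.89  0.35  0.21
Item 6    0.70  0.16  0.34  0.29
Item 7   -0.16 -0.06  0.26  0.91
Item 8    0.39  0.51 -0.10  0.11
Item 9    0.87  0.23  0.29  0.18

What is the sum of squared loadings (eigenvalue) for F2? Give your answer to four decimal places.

1.8885

SS loadings for F2 = (-0.21)² + 0.74² + 0.20² + 0.35² + 0.89² + 0.16² + (-0.06)² + 0.51² + 0.23² = 0.0441 + 0.5476 + 0.0400 + 0.1225 + 0.7921 + 0.0256 + 0.0036 + 0.2601 + 0.0529 = 1.8885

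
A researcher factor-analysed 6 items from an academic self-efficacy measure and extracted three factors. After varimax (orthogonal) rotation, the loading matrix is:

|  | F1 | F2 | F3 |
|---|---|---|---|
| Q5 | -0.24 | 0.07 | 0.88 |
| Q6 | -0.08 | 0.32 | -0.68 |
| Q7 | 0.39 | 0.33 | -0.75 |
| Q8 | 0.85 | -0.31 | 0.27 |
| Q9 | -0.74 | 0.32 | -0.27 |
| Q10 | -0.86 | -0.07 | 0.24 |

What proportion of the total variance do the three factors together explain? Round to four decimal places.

0.7747

Communalities: 0.8369, 0.5712, 0.8235, 0.8915, 0.7229, 0.8021; Σh² = 4.6481.
Total variance with 6 standardized items is 6, so the solution explains 4.6481/6 = 0.7747.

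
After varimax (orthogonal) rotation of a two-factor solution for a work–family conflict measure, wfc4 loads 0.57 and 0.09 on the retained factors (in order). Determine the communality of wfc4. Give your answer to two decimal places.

h² = 0.57² + 0.09² = 0.3249 + 0.0081 = 0.3330

0.33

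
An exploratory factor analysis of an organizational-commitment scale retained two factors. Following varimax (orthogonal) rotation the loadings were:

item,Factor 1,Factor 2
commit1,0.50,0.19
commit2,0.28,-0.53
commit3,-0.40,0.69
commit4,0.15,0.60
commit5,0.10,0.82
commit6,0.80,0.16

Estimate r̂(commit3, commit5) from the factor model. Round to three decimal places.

0.526

r̂ = Σ λ_i·λ_j across factors = (-0.40)(0.10) + (0.69)(0.82)
  = -0.0400 +0.5658 = 0.5258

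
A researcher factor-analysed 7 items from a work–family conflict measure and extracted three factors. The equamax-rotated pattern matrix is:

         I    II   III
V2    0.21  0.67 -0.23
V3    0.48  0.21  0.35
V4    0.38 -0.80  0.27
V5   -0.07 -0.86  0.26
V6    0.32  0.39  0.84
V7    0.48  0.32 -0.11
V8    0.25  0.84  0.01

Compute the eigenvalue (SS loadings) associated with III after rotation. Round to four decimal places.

SS loadings for III = (-0.23)² + 0.35² + 0.27² + 0.26² + 0.84² + (-0.11)² + 0.01² = 0.0529 + 0.1225 + 0.0729 + 0.0676 + 0.7056 + 0.0121 + 0.0001 = 1.0337

1.0337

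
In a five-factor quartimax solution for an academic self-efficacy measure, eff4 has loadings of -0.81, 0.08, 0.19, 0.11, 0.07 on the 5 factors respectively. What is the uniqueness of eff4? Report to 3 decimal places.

0.284

h² = (-0.81)² + 0.08² + 0.19² + 0.11² + 0.07² = 0.6561 + 0.0064 + 0.0361 + 0.0121 + 0.0049 = 0.7156
Uniqueness u² = 1 − h² = 1 − 0.7156 = 0.2844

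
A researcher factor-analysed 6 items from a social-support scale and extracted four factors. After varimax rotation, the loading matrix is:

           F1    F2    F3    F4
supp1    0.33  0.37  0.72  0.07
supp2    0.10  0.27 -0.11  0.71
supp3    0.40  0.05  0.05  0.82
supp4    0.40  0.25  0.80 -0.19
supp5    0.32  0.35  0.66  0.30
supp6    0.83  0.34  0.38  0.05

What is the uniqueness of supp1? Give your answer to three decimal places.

h² = 0.33² + 0.37² + 0.72² + 0.07² = 0.1089 + 0.1369 + 0.5184 + 0.0049 = 0.7691
Uniqueness u² = 1 − h² = 1 − 0.7691 = 0.2309

0.231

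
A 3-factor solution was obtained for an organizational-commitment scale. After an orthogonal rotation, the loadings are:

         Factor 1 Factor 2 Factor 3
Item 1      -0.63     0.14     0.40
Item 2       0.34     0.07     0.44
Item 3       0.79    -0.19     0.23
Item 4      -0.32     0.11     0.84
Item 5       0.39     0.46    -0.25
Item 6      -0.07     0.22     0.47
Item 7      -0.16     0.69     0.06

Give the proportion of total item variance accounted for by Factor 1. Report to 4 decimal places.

SS loadings for Factor 1 = (-0.63)² + 0.34² + 0.79² + (-0.32)² + 0.39² + (-0.07)² + (-0.16)² = 1.4216
Proportion of variance = 1.4216 / 7 = 0.2031.

0.2031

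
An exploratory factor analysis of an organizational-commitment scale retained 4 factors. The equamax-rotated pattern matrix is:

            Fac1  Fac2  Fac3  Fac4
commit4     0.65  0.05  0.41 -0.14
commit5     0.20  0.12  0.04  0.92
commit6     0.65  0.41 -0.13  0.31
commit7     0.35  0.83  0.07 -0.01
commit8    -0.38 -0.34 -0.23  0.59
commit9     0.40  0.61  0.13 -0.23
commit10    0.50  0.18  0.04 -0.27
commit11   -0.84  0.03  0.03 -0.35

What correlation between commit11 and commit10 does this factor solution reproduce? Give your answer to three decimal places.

r̂ = Σ λ_i·λ_j across factors = (-0.84)(0.50) + (0.03)(0.18) + (0.03)(0.04) + (-0.35)(-0.27)
  = -0.4200 +0.0054 +0.0012 +0.0945 = -0.3189

-0.319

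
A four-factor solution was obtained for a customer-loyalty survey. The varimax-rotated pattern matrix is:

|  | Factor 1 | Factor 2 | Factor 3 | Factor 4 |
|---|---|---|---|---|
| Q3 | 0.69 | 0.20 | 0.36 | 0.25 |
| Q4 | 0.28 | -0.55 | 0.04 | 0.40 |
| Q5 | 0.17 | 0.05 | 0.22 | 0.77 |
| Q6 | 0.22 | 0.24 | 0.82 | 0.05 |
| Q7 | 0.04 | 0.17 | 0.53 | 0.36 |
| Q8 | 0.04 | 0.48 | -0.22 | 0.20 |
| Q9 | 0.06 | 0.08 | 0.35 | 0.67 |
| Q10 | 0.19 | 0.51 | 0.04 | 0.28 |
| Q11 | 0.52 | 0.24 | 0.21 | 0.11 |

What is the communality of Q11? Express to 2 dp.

0.38

h² = 0.52² + 0.24² + 0.21² + 0.11² = 0.2704 + 0.0576 + 0.0441 + 0.0121 = 0.3842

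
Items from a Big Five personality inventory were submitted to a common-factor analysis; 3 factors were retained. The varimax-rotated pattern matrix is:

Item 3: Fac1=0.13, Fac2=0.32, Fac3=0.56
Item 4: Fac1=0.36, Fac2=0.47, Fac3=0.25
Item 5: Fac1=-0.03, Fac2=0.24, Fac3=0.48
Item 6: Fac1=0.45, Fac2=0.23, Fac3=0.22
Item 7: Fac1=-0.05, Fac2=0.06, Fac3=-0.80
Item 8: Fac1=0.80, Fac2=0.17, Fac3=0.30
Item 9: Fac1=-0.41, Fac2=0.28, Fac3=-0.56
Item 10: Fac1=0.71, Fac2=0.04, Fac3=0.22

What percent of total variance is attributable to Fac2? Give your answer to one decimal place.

SS loadings for Fac2 = 0.32² + 0.47² + 0.24² + 0.23² + 0.06² + 0.17² + 0.28² + 0.04² = 0.5463
With 8 standardized items, total variance = 8. Proportion = 0.5463/8 = 0.0683 → 6.83%.

6.8%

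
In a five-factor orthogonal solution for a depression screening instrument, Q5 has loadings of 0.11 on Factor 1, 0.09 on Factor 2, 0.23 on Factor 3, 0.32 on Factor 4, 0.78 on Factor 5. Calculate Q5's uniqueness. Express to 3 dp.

0.216

h² = 0.11² + 0.09² + 0.23² + 0.32² + 0.78² = 0.0121 + 0.0081 + 0.0529 + 0.1024 + 0.6084 = 0.7839
Uniqueness u² = 1 − h² = 1 − 0.7839 = 0.2161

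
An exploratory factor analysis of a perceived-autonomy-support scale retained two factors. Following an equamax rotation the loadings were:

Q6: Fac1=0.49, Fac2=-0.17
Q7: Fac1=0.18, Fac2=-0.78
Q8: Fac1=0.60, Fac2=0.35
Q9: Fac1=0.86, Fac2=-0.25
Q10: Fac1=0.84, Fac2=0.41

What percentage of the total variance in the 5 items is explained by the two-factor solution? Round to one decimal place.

Communalities: 0.2690, 0.6408, 0.4825, 0.8021, 0.8737; Σh² = 3.0681.
Total variance with 5 standardized items is 5, so the solution explains 3.0681/5 = 0.6136 = 61.36%.

61.4%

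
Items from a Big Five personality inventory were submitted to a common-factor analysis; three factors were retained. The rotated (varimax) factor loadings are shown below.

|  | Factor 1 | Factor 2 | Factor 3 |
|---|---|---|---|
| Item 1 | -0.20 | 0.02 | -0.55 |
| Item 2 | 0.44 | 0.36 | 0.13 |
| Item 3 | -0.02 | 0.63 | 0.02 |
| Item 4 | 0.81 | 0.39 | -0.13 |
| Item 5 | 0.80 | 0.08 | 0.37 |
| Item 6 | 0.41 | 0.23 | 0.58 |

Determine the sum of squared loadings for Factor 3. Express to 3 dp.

SS loadings for Factor 3 = (-0.55)² + 0.13² + 0.02² + (-0.13)² + 0.37² + 0.58² = 0.3025 + 0.0169 + 0.0004 + 0.0169 + 0.1369 + 0.3364 = 0.8100

0.810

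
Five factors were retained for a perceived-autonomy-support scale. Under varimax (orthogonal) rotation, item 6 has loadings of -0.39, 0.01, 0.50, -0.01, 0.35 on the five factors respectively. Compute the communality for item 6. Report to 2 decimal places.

h² = (-0.39)² + 0.01² + 0.50² + (-0.01)² + 0.35² = 0.1521 + 0.0001 + 0.2500 + 0.0001 + 0.1225 = 0.5248

0.52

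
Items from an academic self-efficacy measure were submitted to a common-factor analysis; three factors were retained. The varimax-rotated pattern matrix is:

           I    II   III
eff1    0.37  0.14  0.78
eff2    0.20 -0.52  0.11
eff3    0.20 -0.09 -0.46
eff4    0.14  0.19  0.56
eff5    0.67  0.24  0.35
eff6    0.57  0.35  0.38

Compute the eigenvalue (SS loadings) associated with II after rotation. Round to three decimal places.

0.514

SS loadings for II = 0.14² + (-0.52)² + (-0.09)² + 0.19² + 0.24² + 0.35² = 0.0196 + 0.2704 + 0.0081 + 0.0361 + 0.0576 + 0.1225 = 0.5143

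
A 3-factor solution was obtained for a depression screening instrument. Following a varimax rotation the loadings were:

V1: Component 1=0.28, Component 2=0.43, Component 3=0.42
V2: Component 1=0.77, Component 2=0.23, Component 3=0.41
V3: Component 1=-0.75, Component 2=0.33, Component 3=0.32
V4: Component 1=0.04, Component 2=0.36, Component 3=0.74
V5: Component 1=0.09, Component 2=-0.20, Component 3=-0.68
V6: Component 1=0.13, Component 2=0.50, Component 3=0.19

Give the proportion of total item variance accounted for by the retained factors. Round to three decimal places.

Communalities: 0.4397, 0.8139, 0.7738, 0.6788, 0.5105, 0.3030; Σh² = 3.5197.
Total variance with 6 standardized items is 6, so the solution explains 3.5197/6 = 0.5866.

0.587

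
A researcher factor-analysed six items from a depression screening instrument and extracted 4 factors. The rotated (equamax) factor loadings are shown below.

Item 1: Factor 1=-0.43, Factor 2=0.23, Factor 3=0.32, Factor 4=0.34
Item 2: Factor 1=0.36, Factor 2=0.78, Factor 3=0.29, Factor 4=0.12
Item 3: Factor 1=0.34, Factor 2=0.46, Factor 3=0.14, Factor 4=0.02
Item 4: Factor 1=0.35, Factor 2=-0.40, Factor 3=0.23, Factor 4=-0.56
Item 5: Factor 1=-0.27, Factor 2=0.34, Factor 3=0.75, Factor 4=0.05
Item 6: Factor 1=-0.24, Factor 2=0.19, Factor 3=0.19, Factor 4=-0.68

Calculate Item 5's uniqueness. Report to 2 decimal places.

0.25

h² = (-0.27)² + 0.34² + 0.75² + 0.05² = 0.0729 + 0.1156 + 0.5625 + 0.0025 = 0.7535
Uniqueness u² = 1 − h² = 1 − 0.7535 = 0.2465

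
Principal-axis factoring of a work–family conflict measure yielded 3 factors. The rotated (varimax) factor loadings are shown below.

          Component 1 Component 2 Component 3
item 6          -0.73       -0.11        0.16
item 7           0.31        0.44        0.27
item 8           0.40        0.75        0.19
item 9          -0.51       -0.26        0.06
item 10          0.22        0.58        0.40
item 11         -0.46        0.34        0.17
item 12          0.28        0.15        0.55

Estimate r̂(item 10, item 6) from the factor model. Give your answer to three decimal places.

r̂ = Σ λ_i·λ_j across factors = (0.22)(-0.73) + (0.58)(-0.11) + (0.40)(0.16)
  = -0.1606 -0.0638 +0.0640 = -0.1604

-0.160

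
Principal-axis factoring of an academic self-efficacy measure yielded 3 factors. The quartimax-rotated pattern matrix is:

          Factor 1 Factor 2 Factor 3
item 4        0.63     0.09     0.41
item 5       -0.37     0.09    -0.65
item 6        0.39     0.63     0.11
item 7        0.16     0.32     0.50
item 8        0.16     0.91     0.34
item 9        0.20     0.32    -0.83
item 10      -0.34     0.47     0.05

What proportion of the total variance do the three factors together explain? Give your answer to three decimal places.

Communalities: 0.5731, 0.5675, 0.5611, 0.3780, 0.9693, 0.8313, 0.3390; Σh² = 4.2193.
Total variance with 7 standardized items is 7, so the solution explains 4.2193/7 = 0.6028.

0.603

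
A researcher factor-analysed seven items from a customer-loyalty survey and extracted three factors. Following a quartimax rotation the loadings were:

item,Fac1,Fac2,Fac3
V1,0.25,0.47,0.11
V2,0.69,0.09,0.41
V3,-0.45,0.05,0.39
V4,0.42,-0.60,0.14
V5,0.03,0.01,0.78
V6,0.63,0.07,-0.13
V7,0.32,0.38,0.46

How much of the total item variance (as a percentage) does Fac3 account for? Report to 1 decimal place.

SS loadings for Fac3 = 0.11² + 0.41² + 0.39² + 0.14² + 0.78² + (-0.13)² + 0.46² = 1.1888
With 7 standardized items, total variance = 7. Proportion = 1.1888/7 = 0.1698 → 16.98%.

17.0%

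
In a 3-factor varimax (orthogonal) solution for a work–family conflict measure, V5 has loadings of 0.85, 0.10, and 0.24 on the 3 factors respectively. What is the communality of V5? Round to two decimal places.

0.79

h² = 0.85² + 0.10² + 0.24² = 0.7225 + 0.0100 + 0.0576 = 0.7901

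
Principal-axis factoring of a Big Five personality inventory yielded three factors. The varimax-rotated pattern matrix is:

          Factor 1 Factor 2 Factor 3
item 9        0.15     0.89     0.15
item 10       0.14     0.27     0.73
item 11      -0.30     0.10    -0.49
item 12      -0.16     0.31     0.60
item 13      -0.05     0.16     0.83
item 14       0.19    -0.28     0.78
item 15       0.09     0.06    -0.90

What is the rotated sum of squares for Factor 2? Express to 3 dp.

SS loadings for Factor 2 = 0.89² + 0.27² + 0.10² + 0.31² + 0.16² + (-0.28)² + 0.06² = 0.7921 + 0.0729 + 0.0100 + 0.0961 + 0.0256 + 0.0784 + 0.0036 = 1.0787

1.079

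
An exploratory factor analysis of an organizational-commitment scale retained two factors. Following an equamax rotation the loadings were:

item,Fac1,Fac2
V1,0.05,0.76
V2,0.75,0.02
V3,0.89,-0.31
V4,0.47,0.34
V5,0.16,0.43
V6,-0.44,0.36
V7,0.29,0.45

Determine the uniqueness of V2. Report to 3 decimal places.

h² = 0.75² + 0.02² = 0.5625 + 0.0004 = 0.5629
Uniqueness u² = 1 − h² = 1 − 0.5629 = 0.4371

0.437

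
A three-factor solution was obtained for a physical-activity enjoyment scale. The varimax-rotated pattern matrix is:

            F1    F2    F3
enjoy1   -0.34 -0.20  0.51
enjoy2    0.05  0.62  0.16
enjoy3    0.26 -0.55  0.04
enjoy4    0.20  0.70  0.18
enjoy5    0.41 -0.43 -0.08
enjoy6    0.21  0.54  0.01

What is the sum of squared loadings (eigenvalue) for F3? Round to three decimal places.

SS loadings for F3 = 0.51² + 0.16² + 0.04² + 0.18² + (-0.08)² + 0.01² = 0.2601 + 0.0256 + 0.0016 + 0.0324 + 0.0064 + 0.0001 = 0.3262

0.326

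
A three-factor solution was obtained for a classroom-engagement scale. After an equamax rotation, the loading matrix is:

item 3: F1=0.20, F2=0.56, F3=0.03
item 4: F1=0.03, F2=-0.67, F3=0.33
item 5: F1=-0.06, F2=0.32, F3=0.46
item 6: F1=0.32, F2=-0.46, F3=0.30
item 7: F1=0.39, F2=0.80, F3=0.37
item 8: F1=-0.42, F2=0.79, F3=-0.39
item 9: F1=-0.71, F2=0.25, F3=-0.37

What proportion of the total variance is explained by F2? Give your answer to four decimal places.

SS loadings for F2 = 0.56² + (-0.67)² + 0.32² + (-0.46)² + 0.80² + 0.79² + 0.25² = 2.4031
Proportion of variance = 2.4031 / 7 = 0.3433.

0.3433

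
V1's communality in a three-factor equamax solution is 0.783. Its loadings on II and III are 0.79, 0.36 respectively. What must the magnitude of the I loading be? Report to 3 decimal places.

Under orthogonal rotation h² = Σλ², so λ_I² = h² − (0.7537) = 0.783 − 0.7537 = 0.0293.
|λ| = √0.0293 = 0.1712.

0.171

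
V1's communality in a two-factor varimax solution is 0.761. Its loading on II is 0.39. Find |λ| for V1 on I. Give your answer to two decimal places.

Under orthogonal rotation h² = Σλ², so λ_I² = h² − (0.1521) = 0.761 − 0.1521 = 0.6089.
|λ| = √0.6089 = 0.7803.

0.78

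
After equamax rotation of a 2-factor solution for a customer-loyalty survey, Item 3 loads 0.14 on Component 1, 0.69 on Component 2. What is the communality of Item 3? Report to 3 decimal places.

0.496

h² = 0.14² + 0.69² = 0.0196 + 0.4761 = 0.4957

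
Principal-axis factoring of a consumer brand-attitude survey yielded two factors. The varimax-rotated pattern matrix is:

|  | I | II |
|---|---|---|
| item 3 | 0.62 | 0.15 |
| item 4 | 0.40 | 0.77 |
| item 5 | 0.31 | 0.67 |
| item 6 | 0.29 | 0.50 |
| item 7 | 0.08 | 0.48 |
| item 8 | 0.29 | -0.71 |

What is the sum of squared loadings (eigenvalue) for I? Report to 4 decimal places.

0.8151

SS loadings for I = 0.62² + 0.40² + 0.31² + 0.29² + 0.08² + 0.29² = 0.3844 + 0.1600 + 0.0961 + 0.0841 + 0.0064 + 0.0841 = 0.8151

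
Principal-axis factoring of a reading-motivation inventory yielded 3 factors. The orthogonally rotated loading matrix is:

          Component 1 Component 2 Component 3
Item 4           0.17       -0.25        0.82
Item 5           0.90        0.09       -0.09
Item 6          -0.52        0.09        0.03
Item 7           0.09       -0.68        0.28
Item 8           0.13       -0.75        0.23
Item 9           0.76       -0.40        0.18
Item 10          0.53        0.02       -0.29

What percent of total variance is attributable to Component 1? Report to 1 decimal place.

SS loadings for Component 1 = 0.17² + 0.90² + (-0.52)² + 0.09² + 0.13² + 0.76² + 0.53² = 1.9928
With 7 standardized items, total variance = 7. Proportion = 1.9928/7 = 0.2847 → 28.47%.

28.5%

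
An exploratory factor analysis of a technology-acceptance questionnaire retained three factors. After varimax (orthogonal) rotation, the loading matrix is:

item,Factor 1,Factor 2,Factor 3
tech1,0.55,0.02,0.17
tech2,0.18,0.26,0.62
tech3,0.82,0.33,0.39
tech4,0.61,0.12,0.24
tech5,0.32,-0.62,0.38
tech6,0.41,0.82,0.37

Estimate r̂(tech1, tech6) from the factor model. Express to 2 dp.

0.30

r̂ = Σ λ_i·λ_j across factors = (0.55)(0.41) + (0.02)(0.82) + (0.17)(0.37)
  = +0.2255 +0.0164 +0.0629 = 0.3048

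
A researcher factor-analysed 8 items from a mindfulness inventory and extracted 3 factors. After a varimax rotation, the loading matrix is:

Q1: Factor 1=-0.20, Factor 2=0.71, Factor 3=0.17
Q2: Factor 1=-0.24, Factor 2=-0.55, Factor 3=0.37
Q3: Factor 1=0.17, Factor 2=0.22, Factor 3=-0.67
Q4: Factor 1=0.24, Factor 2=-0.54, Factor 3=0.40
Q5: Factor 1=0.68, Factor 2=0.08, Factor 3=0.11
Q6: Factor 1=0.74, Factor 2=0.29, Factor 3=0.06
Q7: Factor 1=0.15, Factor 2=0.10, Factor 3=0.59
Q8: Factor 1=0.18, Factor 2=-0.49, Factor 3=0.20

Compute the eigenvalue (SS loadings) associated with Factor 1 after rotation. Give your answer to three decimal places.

1.249

SS loadings for Factor 1 = (-0.20)² + (-0.24)² + 0.17² + 0.24² + 0.68² + 0.74² + 0.15² + 0.18² = 0.0400 + 0.0576 + 0.0289 + 0.0576 + 0.4624 + 0.5476 + 0.0225 + 0.0324 = 1.2490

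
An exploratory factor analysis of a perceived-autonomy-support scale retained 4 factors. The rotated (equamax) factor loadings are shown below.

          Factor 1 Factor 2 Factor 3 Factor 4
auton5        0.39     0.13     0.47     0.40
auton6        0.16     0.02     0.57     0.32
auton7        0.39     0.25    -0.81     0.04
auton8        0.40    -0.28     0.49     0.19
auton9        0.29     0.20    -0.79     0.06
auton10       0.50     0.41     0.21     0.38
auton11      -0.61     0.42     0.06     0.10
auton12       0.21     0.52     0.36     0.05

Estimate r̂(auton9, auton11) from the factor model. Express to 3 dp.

-0.134

r̂ = Σ λ_i·λ_j across factors = (0.29)(-0.61) + (0.20)(0.42) + (-0.79)(0.06) + (0.06)(0.10)
  = -0.1769 +0.0840 -0.0474 +0.0060 = -0.1343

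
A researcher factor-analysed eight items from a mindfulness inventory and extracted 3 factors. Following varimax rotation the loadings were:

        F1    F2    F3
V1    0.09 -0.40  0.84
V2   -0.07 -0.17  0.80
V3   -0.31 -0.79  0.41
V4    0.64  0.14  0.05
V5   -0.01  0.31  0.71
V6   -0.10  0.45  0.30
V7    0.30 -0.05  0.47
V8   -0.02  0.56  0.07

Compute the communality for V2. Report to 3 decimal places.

0.674

h² = (-0.07)² + (-0.17)² + 0.80² = 0.0049 + 0.0289 + 0.6400 = 0.6738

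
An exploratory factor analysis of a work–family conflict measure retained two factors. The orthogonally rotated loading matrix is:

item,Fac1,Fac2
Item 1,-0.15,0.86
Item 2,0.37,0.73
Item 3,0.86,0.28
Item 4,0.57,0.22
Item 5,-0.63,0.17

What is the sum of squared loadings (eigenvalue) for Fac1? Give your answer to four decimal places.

1.6208

SS loadings for Fac1 = (-0.15)² + 0.37² + 0.86² + 0.57² + (-0.63)² = 0.0225 + 0.1369 + 0.7396 + 0.3249 + 0.3969 = 1.6208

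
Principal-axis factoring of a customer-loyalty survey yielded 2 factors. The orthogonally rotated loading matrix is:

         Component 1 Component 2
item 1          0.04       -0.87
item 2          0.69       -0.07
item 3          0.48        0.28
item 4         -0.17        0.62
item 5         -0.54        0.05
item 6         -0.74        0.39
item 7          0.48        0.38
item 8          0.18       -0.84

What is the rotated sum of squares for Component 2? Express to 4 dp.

SS loadings for Component 2 = (-0.87)² + (-0.07)² + 0.28² + 0.62² + 0.05² + 0.39² + 0.38² + (-0.84)² = 0.7569 + 0.0049 + 0.0784 + 0.3844 + 0.0025 + 0.1521 + 0.1444 + 0.7056 = 2.2292

2.2292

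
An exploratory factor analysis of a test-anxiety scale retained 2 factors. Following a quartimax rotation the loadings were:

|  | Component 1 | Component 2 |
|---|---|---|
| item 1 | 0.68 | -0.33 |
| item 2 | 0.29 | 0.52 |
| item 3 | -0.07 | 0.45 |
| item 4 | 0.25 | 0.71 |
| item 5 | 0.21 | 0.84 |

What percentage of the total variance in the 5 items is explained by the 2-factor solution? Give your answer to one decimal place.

49.0%

SS loadings by factor: 0.6580, 1.7915; total = 2.4495.
Total variance with 5 standardized items is 5, so the solution explains 2.4495/5 = 0.4899 = 48.99%.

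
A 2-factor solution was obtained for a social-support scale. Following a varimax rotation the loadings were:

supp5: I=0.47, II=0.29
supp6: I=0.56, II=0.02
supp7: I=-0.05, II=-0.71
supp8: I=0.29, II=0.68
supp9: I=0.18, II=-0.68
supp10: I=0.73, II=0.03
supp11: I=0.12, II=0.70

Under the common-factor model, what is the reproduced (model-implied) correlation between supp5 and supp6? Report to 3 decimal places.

0.269

r̂ = Σ λ_i·λ_j across factors = (0.47)(0.56) + (0.29)(0.02)
  = +0.2632 +0.0058 = 0.2690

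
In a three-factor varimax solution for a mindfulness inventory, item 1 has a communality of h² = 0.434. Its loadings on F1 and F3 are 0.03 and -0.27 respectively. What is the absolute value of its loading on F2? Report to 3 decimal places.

0.600

Under orthogonal rotation h² = Σλ², so λ_F2² = h² − (0.0738) = 0.434 − 0.0738 = 0.3602.
|λ| = √0.3602 = 0.6002.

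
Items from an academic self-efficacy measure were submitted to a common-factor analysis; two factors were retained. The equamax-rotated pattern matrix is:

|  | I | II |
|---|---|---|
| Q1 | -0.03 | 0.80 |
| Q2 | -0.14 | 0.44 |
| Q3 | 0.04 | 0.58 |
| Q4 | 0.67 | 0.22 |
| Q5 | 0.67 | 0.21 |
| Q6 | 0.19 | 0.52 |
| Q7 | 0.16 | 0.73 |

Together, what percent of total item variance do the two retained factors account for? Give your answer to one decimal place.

43.5%

Communalities: 0.6409, 0.2132, 0.3380, 0.4973, 0.4930, 0.3065, 0.5585; Σh² = 3.0474.
Total variance with 7 standardized items is 7, so the solution explains 3.0474/7 = 0.4353 = 43.53%.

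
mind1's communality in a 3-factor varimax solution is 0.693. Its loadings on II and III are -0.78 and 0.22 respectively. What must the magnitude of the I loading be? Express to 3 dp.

Under orthogonal rotation h² = Σλ², so λ_I² = h² − (0.6568) = 0.693 − 0.6568 = 0.0362.
|λ| = √0.0362 = 0.1903.

0.190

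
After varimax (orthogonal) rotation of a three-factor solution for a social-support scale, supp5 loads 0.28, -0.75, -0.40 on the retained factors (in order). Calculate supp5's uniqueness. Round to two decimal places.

h² = 0.28² + (-0.75)² + (-0.40)² = 0.0784 + 0.5625 + 0.1600 = 0.8009
Uniqueness u² = 1 − h² = 1 − 0.8009 = 0.1991

0.20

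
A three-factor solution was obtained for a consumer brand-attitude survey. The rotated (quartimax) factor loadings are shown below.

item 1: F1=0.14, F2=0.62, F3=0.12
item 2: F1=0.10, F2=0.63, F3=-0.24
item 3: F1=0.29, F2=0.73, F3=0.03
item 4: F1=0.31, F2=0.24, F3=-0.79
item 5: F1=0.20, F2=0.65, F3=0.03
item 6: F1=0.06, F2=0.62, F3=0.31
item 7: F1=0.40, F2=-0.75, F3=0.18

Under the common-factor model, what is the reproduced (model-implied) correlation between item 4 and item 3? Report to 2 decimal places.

r̂ = Σ λ_i·λ_j across factors = (0.31)(0.29) + (0.24)(0.73) + (-0.79)(0.03)
  = +0.0899 +0.1752 -0.0237 = 0.2414

0.24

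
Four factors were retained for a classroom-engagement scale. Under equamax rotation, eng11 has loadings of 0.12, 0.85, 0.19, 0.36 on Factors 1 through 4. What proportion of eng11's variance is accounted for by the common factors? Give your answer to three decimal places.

h² = 0.12² + 0.85² + 0.19² + 0.36² = 0.0144 + 0.7225 + 0.0361 + 0.1296 = 0.9026

0.903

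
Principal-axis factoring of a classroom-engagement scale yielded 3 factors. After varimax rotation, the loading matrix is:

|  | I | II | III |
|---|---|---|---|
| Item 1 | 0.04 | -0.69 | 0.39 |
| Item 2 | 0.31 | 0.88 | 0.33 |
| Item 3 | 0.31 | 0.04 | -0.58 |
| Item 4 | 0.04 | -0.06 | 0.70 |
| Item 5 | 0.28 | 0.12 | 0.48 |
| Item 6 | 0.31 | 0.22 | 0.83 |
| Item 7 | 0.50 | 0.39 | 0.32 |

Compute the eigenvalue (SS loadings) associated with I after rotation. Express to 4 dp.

0.6199

SS loadings for I = 0.04² + 0.31² + 0.31² + 0.04² + 0.28² + 0.31² + 0.50² = 0.0016 + 0.0961 + 0.0961 + 0.0016 + 0.0784 + 0.0961 + 0.2500 = 0.6199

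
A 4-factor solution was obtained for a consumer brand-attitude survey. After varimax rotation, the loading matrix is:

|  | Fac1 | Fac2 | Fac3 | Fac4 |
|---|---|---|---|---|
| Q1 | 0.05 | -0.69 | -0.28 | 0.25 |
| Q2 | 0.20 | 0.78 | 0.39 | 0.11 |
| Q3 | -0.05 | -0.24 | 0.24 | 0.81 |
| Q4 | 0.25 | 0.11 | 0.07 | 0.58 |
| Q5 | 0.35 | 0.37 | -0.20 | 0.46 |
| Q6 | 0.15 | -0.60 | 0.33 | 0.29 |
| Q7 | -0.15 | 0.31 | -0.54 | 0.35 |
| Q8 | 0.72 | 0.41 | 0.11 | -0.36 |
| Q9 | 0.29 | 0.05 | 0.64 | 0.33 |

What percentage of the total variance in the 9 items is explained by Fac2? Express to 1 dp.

21.3%

SS loadings for Fac2 = (-0.69)² + 0.78² + (-0.24)² + 0.11² + 0.37² + (-0.60)² + 0.31² + 0.41² + 0.05² = 1.9178
With 9 standardized items, total variance = 9. Proportion = 1.9178/9 = 0.2131 → 21.31%.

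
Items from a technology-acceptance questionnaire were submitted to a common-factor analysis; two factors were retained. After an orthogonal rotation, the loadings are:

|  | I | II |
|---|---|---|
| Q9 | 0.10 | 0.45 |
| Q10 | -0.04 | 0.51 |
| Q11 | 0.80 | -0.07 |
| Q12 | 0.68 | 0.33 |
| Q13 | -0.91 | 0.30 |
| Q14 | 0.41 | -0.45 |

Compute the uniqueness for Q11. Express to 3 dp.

h² = 0.80² + (-0.07)² = 0.6400 + 0.0049 = 0.6449
Uniqueness u² = 1 − h² = 1 − 0.6449 = 0.3551

0.355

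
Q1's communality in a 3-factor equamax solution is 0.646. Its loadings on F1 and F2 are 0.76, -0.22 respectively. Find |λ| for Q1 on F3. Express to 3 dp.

0.141

Under orthogonal rotation h² = Σλ², so λ_F3² = h² − (0.6260) = 0.646 − 0.6260 = 0.0200.
|λ| = √0.0200 = 0.1414.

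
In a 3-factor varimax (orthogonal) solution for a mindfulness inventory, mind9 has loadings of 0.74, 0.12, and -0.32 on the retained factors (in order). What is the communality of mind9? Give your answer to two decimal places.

h² = 0.74² + 0.12² + (-0.32)² = 0.5476 + 0.0144 + 0.1024 = 0.6644

0.66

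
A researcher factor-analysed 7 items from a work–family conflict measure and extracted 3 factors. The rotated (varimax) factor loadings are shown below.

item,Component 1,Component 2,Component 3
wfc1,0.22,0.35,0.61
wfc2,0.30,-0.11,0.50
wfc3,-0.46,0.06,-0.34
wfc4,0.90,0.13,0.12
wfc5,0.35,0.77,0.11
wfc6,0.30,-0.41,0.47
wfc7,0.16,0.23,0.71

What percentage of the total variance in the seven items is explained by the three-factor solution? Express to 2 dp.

Communalities: 0.5430, 0.3521, 0.3308, 0.8413, 0.7275, 0.4790, 0.5826; Σh² = 3.8563.
Total variance with 7 standardized items is 7, so the solution explains 3.8563/7 = 0.5509 = 55.09%.

55.09%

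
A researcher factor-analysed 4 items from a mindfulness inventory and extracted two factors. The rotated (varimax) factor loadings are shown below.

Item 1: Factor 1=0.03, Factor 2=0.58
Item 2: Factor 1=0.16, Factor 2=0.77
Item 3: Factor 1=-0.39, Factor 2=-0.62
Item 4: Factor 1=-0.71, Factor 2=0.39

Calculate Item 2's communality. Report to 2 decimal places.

0.62

h² = 0.16² + 0.77² = 0.0256 + 0.5929 = 0.6185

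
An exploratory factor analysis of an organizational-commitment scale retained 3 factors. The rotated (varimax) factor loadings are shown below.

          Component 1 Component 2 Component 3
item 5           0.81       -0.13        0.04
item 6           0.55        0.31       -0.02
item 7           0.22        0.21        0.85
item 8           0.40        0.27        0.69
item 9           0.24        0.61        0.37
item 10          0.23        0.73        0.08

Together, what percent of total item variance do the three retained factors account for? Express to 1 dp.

62.6%

SS loadings by factor: 1.2775, 1.1350, 1.3439; total = 3.7564.
Total variance with 6 standardized items is 6, so the solution explains 3.7564/6 = 0.6261 = 62.61%.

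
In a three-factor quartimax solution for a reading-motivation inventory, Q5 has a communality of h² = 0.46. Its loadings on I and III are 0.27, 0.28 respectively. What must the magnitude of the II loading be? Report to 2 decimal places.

0.56

Under orthogonal rotation h² = Σλ², so λ_II² = h² − (0.1513) = 0.46 − 0.1513 = 0.3087.
|λ| = √0.3087 = 0.5556.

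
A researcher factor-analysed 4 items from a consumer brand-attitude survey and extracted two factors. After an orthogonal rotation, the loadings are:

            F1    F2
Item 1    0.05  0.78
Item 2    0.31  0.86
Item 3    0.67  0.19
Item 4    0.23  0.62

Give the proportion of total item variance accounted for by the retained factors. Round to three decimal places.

SS loadings by factor: 0.6004, 1.7685; total = 2.3689.
Total variance with 4 standardized items is 4, so the solution explains 2.3689/4 = 0.5922.

0.592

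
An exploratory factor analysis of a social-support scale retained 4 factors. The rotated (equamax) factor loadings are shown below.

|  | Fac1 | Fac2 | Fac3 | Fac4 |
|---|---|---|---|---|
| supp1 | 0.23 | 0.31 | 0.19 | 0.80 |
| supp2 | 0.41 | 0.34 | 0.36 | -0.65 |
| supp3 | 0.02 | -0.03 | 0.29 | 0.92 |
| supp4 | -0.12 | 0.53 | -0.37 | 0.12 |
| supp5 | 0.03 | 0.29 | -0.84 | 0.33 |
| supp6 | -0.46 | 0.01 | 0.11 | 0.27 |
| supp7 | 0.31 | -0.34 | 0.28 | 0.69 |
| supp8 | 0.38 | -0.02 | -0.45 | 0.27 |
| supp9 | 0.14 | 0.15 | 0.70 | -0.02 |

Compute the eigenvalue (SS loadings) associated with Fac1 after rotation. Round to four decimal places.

0.7084

SS loadings for Fac1 = 0.23² + 0.41² + 0.02² + (-0.12)² + 0.03² + (-0.46)² + 0.31² + 0.38² + 0.14² = 0.0529 + 0.1681 + 0.0004 + 0.0144 + 0.0009 + 0.2116 + 0.0961 + 0.1444 + 0.0196 = 0.7084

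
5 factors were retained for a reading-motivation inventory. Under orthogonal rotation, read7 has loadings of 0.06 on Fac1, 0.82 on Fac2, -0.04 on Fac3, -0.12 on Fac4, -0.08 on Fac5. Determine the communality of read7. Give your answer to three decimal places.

h² = 0.06² + 0.82² + (-0.04)² + (-0.12)² + (-0.08)² = 0.0036 + 0.6724 + 0.0016 + 0.0144 + 0.0064 = 0.6984

0.698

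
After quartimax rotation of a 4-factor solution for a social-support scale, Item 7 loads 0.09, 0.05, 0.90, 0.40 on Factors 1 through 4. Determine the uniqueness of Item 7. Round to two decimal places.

h² = 0.09² + 0.05² + 0.90² + 0.40² = 0.0081 + 0.0025 + 0.8100 + 0.1600 = 0.9806
Uniqueness u² = 1 − h² = 1 − 0.9806 = 0.0194

0.02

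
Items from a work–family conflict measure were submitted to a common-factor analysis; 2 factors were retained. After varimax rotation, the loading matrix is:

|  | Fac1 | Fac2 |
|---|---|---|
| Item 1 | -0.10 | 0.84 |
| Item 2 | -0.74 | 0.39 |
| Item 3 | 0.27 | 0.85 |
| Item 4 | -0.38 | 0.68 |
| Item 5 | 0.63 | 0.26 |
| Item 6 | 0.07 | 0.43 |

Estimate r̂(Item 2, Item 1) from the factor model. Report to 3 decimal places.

0.402

r̂ = Σ λ_i·λ_j across factors = (-0.74)(-0.10) + (0.39)(0.84)
  = +0.0740 +0.3276 = 0.4016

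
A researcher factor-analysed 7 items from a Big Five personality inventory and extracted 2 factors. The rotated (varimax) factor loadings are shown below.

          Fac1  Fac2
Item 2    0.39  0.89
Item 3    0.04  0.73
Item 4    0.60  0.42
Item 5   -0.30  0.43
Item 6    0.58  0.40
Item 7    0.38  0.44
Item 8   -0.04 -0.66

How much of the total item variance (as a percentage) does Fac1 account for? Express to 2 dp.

SS loadings for Fac1 = 0.39² + 0.04² + 0.60² + (-0.30)² + 0.58² + 0.38² + (-0.04)² = 1.0861
With 7 standardized items, total variance = 7. Proportion = 1.0861/7 = 0.1552 → 15.52%.

15.52%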